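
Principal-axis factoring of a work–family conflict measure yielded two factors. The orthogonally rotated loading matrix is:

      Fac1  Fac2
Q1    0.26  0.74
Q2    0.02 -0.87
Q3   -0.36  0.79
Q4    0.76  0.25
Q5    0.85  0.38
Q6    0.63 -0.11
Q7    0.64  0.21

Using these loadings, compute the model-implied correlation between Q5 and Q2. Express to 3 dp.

r̂ = Σ λ_i·λ_j across factors = (0.85)(0.02) + (0.38)(-0.87)
  = +0.0170 -0.3306 = -0.3136

-0.314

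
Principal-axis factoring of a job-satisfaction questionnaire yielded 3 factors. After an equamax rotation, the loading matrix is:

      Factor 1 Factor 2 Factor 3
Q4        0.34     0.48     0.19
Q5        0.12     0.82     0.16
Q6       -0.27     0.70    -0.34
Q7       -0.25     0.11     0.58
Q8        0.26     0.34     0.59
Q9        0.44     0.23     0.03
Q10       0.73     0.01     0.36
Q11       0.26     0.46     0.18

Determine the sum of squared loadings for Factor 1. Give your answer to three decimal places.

1.127

SS loadings for Factor 1 = 0.34² + 0.12² + (-0.27)² + (-0.25)² + 0.26² + 0.44² + 0.73² + 0.26² = 0.1156 + 0.0144 + 0.0729 + 0.0625 + 0.0676 + 0.1936 + 0.5329 + 0.0676 = 1.1271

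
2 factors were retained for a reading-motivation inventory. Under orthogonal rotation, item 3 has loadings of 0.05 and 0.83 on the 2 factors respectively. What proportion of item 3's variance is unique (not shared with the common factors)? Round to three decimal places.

0.309

h² = 0.05² + 0.83² = 0.0025 + 0.6889 = 0.6914
Uniqueness u² = 1 − h² = 1 − 0.6914 = 0.3086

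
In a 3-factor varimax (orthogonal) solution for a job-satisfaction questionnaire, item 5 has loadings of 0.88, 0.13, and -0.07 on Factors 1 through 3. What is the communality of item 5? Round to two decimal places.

h² = 0.88² + 0.13² + (-0.07)² = 0.7744 + 0.0169 + 0.0049 = 0.7962

0.80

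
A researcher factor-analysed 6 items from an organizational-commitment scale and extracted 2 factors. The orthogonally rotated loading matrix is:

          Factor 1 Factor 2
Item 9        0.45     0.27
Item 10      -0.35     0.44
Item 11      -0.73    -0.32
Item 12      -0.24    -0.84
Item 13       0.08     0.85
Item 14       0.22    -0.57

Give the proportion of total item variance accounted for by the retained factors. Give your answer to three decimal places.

0.515

SS loadings by factor: 0.9703, 2.1219; total = 3.0922.
Total variance with 6 standardized items is 6, so the solution explains 3.0922/6 = 0.5154.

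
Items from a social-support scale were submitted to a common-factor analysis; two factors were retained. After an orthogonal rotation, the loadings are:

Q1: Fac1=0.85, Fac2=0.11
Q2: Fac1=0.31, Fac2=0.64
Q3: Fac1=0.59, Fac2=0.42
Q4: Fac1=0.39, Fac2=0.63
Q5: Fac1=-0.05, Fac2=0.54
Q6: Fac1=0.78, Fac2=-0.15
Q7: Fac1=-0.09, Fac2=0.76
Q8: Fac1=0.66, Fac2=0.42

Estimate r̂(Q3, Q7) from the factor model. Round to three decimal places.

r̂ = Σ λ_i·λ_j across factors = (0.59)(-0.09) + (0.42)(0.76)
  = -0.0531 +0.3192 = 0.2661

0.266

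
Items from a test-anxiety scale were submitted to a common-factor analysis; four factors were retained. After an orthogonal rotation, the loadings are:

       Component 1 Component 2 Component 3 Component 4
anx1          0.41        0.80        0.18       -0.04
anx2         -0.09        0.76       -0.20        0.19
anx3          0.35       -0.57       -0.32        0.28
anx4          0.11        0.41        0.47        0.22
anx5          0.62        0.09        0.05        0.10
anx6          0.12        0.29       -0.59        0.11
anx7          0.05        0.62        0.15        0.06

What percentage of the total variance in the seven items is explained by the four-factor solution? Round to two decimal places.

55.12%

Communalities: 0.8421, 0.6618, 0.6282, 0.4495, 0.4050, 0.4587, 0.4130; Σh² = 3.8583.
Total variance with 7 standardized items is 7, so the solution explains 3.8583/7 = 0.5512 = 55.12%.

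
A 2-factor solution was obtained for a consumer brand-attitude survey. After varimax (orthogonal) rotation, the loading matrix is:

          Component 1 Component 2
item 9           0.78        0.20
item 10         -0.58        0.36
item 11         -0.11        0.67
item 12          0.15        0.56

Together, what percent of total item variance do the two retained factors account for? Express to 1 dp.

47.8%

SS loadings by factor: 0.9794, 0.9321; total = 1.9115.
Total variance with 4 standardized items is 4, so the solution explains 1.9115/4 = 0.4779 = 47.79%.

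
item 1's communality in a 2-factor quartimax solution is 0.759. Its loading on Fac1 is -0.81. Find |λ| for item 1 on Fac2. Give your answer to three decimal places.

0.321

Under orthogonal rotation h² = Σλ², so λ_Fac2² = h² − (0.6561) = 0.759 − 0.6561 = 0.1029.
|λ| = √0.1029 = 0.3208.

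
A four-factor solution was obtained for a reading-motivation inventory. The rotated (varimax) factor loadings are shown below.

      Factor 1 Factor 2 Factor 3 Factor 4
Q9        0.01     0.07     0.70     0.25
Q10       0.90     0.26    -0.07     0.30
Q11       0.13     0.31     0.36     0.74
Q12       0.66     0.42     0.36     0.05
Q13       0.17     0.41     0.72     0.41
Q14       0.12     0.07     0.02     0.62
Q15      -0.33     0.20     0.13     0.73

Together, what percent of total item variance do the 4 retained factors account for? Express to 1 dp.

Communalities: 0.5575, 0.9725, 0.7902, 0.7441, 0.8835, 0.4041, 0.6987; Σh² = 5.0506.
Total variance with 7 standardized items is 7, so the solution explains 5.0506/7 = 0.7215 = 72.15%.

72.2%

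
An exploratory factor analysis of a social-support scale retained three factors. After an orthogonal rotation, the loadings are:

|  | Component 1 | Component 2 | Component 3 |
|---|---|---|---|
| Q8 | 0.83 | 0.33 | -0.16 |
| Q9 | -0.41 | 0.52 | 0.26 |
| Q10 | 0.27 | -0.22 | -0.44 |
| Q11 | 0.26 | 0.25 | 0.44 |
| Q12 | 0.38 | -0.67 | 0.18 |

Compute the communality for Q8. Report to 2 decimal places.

h² = 0.83² + 0.33² + (-0.16)² = 0.6889 + 0.1089 + 0.0256 = 0.8234

0.82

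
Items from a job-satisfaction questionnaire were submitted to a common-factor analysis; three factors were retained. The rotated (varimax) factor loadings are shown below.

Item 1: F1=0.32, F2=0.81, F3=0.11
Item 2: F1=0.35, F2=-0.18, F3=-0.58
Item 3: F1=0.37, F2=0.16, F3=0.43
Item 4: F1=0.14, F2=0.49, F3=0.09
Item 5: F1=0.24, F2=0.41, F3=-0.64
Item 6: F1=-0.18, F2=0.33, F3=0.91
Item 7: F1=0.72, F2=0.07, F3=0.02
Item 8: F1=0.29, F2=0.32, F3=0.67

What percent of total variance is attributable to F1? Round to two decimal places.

SS loadings for F1 = 0.32² + 0.35² + 0.37² + 0.14² + 0.24² + (-0.18)² + 0.72² + 0.29² = 1.0739
With 8 standardized items, total variance = 8. Proportion = 1.0739/8 = 0.1342 → 13.42%.

13.42%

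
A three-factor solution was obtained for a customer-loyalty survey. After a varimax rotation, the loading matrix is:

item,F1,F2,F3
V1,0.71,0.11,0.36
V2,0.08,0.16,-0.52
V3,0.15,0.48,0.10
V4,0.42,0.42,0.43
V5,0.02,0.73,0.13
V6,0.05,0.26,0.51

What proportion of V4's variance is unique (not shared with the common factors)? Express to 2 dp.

h² = 0.42² + 0.42² + 0.43² = 0.1764 + 0.1764 + 0.1849 = 0.5377
Uniqueness u² = 1 − h² = 1 − 0.5377 = 0.4623

0.46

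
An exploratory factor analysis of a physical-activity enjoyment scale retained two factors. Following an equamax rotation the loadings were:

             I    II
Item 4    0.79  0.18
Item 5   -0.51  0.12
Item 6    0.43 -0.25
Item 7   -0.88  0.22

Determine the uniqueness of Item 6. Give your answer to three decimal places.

h² = 0.43² + (-0.25)² = 0.1849 + 0.0625 = 0.2474
Uniqueness u² = 1 − h² = 1 − 0.2474 = 0.7526

0.753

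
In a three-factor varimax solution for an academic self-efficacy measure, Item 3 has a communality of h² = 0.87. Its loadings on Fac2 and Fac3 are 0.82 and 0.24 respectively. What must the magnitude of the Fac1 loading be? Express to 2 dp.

0.37

Under orthogonal rotation h² = Σλ², so λ_Fac1² = h² − (0.7300) = 0.87 − 0.7300 = 0.1400.
|λ| = √0.1400 = 0.3742.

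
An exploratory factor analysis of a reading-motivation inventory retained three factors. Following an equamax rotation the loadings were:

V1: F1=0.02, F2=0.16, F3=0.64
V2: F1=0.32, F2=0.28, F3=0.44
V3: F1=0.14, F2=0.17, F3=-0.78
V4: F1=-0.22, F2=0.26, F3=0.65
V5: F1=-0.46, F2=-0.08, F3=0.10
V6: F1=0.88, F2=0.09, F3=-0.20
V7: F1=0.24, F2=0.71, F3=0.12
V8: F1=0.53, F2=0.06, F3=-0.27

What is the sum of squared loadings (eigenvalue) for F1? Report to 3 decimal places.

SS loadings for F1 = 0.02² + 0.32² + 0.14² + (-0.22)² + (-0.46)² + 0.88² + 0.24² + 0.53² = 0.0004 + 0.1024 + 0.0196 + 0.0484 + 0.2116 + 0.7744 + 0.0576 + 0.2809 = 1.4953

1.495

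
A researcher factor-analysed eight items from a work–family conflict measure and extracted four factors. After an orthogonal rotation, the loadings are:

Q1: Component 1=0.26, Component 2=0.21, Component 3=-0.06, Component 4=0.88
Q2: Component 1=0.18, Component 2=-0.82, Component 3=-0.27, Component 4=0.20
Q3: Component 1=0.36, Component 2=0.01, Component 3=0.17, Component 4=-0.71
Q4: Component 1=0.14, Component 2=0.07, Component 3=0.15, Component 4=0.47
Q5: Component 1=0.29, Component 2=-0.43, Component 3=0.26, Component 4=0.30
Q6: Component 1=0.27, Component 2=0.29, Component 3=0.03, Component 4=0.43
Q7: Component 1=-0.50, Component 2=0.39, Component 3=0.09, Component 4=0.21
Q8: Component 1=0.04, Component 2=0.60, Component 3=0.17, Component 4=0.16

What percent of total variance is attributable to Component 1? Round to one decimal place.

SS loadings for Component 1 = 0.26² + 0.18² + 0.36² + 0.14² + 0.29² + 0.27² + (-0.50)² + 0.04² = 0.6578
With 8 standardized items, total variance = 8. Proportion = 0.6578/8 = 0.0822 → 8.22%.

8.2%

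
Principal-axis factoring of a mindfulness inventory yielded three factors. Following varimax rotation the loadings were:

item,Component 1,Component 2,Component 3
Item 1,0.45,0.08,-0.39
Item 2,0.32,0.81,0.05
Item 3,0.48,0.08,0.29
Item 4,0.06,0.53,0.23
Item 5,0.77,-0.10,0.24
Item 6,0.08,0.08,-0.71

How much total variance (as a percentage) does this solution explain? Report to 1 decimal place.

SS loadings by factor: 1.1382, 0.9662, 0.8533; total = 2.9577.
Total variance with 6 standardized items is 6, so the solution explains 2.9577/6 = 0.4929 = 49.29%.

49.3%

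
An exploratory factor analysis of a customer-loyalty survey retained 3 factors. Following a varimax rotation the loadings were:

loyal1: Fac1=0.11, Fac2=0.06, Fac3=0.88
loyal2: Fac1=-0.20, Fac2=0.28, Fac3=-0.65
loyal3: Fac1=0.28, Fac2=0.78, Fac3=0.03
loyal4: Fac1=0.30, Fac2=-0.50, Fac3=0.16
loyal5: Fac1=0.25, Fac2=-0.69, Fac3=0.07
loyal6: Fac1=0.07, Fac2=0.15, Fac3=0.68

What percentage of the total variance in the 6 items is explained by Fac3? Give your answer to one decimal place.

SS loadings for Fac3 = 0.88² + (-0.65)² + 0.03² + 0.16² + 0.07² + 0.68² = 1.6907
With 6 standardized items, total variance = 6. Proportion = 1.6907/6 = 0.2818 → 28.18%.

28.2%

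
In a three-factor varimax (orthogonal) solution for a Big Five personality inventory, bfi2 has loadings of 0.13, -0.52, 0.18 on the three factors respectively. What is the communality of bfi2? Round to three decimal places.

0.320

h² = 0.13² + (-0.52)² + 0.18² = 0.0169 + 0.2704 + 0.0324 = 0.3197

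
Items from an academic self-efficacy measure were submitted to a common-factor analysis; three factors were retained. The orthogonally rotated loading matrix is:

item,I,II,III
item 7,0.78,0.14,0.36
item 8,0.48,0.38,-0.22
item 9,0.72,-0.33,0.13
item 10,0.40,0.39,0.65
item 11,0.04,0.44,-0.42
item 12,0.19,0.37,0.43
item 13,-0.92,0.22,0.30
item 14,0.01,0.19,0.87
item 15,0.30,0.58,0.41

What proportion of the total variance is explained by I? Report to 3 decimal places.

0.277

SS loadings for I = 0.78² + 0.48² + 0.72² + 0.40² + 0.04² + 0.19² + (-0.92)² + 0.01² + 0.30² = 2.4914
Proportion of variance = 2.4914 / 9 = 0.2768.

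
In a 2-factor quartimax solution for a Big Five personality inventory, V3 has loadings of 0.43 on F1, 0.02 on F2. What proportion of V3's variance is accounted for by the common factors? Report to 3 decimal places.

h² = 0.43² + 0.02² = 0.1849 + 0.0004 = 0.1853

0.185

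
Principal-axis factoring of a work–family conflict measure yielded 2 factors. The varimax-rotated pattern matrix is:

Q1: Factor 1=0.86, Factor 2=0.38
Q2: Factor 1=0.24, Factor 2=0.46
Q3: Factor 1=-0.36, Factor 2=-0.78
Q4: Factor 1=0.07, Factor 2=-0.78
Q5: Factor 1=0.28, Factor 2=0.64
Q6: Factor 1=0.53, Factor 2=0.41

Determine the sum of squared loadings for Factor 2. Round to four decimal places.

2.1505

SS loadings for Factor 2 = 0.38² + 0.46² + (-0.78)² + (-0.78)² + 0.64² + 0.41² = 0.1444 + 0.2116 + 0.6084 + 0.6084 + 0.4096 + 0.1681 = 2.1505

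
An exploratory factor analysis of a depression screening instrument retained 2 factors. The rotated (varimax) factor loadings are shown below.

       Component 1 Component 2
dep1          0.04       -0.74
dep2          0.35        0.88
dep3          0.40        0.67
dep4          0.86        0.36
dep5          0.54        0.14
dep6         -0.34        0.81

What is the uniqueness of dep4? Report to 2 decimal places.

0.13

h² = 0.86² + 0.36² = 0.7396 + 0.1296 = 0.8692
Uniqueness u² = 1 − h² = 1 − 0.8692 = 0.1308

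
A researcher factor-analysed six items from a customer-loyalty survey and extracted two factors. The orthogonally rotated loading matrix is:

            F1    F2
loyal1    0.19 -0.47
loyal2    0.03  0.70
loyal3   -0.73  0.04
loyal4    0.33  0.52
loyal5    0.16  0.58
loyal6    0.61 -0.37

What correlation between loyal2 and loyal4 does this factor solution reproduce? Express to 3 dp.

0.374

r̂ = Σ λ_i·λ_j across factors = (0.03)(0.33) + (0.70)(0.52)
  = +0.0099 +0.3640 = 0.3739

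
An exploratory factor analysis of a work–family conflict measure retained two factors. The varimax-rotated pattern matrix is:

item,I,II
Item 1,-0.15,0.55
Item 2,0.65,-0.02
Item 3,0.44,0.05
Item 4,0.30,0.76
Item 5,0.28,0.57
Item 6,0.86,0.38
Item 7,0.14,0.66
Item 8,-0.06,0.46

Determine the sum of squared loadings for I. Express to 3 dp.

SS loadings for I = (-0.15)² + 0.65² + 0.44² + 0.30² + 0.28² + 0.86² + 0.14² + (-0.06)² = 0.0225 + 0.4225 + 0.1936 + 0.0900 + 0.0784 + 0.7396 + 0.0196 + 0.0036 = 1.5698

1.570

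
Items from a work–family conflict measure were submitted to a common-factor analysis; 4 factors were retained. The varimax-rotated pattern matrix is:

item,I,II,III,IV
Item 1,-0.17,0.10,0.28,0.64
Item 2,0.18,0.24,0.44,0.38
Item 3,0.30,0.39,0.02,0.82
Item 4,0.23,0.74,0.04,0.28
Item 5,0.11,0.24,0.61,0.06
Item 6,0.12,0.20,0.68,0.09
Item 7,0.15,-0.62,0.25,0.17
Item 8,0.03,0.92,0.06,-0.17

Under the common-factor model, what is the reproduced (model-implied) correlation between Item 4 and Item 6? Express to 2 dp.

r̂ = Σ λ_i·λ_j across factors = (0.23)(0.12) + (0.74)(0.20) + (0.04)(0.68) + (0.28)(0.09)
  = +0.0276 +0.1480 +0.0272 +0.0252 = 0.2280

0.23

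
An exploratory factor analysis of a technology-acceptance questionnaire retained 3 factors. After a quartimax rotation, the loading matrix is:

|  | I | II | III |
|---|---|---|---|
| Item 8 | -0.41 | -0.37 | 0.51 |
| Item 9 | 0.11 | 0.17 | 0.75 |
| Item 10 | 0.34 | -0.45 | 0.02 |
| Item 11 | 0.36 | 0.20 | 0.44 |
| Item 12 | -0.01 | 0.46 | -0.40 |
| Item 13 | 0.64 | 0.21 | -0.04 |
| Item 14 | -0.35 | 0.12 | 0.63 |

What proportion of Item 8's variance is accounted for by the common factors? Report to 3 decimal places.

0.565

h² = (-0.41)² + (-0.37)² + 0.51² = 0.1681 + 0.1369 + 0.2601 = 0.5651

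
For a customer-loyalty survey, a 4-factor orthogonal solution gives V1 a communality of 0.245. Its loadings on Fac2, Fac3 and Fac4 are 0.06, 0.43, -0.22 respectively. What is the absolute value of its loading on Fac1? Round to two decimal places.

0.09

Under orthogonal rotation h² = Σλ², so λ_Fac1² = h² − (0.2369) = 0.245 − 0.2369 = 0.0081.
|λ| = √0.0081 = 0.0900.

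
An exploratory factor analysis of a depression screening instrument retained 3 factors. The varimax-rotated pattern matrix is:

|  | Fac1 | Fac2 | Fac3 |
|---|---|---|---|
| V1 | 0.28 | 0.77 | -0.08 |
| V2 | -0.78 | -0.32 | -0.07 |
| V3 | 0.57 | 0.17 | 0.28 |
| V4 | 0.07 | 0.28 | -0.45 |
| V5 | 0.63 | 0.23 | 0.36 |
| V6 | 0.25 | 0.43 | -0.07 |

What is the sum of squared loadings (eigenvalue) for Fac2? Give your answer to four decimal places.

SS loadings for Fac2 = 0.77² + (-0.32)² + 0.17² + 0.28² + 0.23² + 0.43² = 0.5929 + 0.1024 + 0.0289 + 0.0784 + 0.0529 + 0.1849 = 1.0404

1.0404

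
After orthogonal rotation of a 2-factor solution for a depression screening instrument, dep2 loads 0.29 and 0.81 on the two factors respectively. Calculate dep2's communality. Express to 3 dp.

h² = 0.29² + 0.81² = 0.0841 + 0.6561 = 0.7402

0.740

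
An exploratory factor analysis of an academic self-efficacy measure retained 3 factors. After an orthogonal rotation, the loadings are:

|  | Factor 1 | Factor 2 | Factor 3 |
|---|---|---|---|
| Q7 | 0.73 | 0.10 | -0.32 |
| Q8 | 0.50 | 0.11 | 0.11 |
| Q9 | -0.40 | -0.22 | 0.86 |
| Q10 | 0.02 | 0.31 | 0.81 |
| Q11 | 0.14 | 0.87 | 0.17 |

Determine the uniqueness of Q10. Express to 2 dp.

h² = 0.02² + 0.31² + 0.81² = 0.0004 + 0.0961 + 0.6561 = 0.7526
Uniqueness u² = 1 − h² = 1 − 0.7526 = 0.2474

0.25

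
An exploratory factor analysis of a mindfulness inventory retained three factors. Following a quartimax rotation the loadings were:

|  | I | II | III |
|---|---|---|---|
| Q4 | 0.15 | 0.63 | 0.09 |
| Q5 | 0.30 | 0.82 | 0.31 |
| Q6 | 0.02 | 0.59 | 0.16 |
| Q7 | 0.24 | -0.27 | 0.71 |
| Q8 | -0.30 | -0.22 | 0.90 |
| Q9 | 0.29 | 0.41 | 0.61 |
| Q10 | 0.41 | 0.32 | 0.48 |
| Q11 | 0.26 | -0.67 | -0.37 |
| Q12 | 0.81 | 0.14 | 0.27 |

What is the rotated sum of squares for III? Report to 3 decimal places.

2.256

SS loadings for III = 0.09² + 0.31² + 0.16² + 0.71² + 0.90² + 0.61² + 0.48² + (-0.37)² + 0.27² = 0.0081 + 0.0961 + 0.0256 + 0.5041 + 0.8100 + 0.3721 + 0.2304 + 0.1369 + 0.0729 = 2.2562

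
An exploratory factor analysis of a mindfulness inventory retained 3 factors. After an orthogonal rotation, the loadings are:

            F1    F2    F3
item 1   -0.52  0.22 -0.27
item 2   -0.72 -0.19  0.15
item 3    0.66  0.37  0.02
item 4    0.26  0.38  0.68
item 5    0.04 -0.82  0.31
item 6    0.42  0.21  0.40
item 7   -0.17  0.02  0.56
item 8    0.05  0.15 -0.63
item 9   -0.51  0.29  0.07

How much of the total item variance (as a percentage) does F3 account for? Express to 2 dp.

SS loadings for F3 = (-0.27)² + 0.15² + 0.02² + 0.68² + 0.31² + 0.40² + 0.56² + (-0.63)² + 0.07² = 1.5297
With 9 standardized items, total variance = 9. Proportion = 1.5297/9 = 0.1700 → 17.00%.

17.00%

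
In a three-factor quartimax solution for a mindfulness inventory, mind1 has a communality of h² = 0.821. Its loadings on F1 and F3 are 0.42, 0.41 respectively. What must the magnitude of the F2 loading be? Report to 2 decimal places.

0.69

Under orthogonal rotation h² = Σλ², so λ_F2² = h² − (0.3445) = 0.821 − 0.3445 = 0.4765.
|λ| = √0.4765 = 0.6903.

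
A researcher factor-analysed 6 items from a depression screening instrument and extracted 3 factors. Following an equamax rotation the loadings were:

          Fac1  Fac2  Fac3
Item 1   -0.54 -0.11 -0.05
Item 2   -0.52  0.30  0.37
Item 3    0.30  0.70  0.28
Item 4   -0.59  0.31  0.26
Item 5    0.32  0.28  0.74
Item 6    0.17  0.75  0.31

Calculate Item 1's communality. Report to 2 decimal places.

0.31

h² = (-0.54)² + (-0.11)² + (-0.05)² = 0.2916 + 0.0121 + 0.0025 = 0.3062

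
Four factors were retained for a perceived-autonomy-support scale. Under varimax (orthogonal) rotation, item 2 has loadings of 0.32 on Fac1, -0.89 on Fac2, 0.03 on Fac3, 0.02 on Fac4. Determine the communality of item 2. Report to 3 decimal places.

h² = 0.32² + (-0.89)² + 0.03² + 0.02² = 0.1024 + 0.7921 + 0.0009 + 0.0004 = 0.8958

0.896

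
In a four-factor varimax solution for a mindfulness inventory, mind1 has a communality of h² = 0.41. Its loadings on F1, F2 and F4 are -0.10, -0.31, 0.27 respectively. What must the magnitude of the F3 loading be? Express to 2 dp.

Under orthogonal rotation h² = Σλ², so λ_F3² = h² − (0.1790) = 0.41 − 0.1790 = 0.2310.
|λ| = √0.2310 = 0.4806.

0.48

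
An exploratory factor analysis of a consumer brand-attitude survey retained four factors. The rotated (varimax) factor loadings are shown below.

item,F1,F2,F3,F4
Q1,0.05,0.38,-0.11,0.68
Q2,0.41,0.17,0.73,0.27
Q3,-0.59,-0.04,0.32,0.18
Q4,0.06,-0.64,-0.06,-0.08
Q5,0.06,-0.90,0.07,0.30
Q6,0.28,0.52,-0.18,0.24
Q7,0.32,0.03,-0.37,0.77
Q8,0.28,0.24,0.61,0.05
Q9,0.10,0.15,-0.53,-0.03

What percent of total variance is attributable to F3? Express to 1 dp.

SS loadings for F3 = (-0.11)² + 0.73² + 0.32² + (-0.06)² + 0.07² + (-0.18)² + (-0.37)² + 0.61² + (-0.53)² = 1.4782
With 9 standardized items, total variance = 9. Proportion = 1.4782/9 = 0.1642 → 16.42%.

16.4%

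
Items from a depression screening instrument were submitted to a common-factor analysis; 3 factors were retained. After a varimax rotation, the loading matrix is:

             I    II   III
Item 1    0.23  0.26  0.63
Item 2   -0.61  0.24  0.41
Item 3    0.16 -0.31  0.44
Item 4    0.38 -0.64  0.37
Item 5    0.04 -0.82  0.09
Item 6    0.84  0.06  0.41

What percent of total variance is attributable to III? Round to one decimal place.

SS loadings for III = 0.63² + 0.41² + 0.44² + 0.37² + 0.09² + 0.41² = 1.0717
With 6 standardized items, total variance = 6. Proportion = 1.0717/6 = 0.1786 → 17.86%.

17.9%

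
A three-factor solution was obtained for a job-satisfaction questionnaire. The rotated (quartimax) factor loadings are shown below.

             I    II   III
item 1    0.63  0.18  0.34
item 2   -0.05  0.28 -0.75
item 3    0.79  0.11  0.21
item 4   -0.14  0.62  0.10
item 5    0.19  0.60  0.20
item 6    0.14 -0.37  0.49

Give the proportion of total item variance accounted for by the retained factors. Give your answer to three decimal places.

SS loadings by factor: 1.0988, 1.0042, 1.0123; total = 3.1153.
Total variance with 6 standardized items is 6, so the solution explains 3.1153/6 = 0.5192.

0.519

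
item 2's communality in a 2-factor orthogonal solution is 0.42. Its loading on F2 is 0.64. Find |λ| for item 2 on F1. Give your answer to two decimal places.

Under orthogonal rotation h² = Σλ², so λ_F1² = h² − (0.4096) = 0.42 − 0.4096 = 0.0104.
|λ| = √0.0104 = 0.1020.

0.10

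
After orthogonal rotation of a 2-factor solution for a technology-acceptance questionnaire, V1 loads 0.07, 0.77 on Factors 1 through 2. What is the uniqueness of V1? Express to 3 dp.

0.402

h² = 0.07² + 0.77² = 0.0049 + 0.5929 = 0.5978
Uniqueness u² = 1 − h² = 1 − 0.5978 = 0.4022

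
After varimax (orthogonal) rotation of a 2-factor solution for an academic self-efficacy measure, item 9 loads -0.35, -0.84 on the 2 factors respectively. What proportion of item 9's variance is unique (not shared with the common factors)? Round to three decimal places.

0.172

h² = (-0.35)² + (-0.84)² = 0.1225 + 0.7056 = 0.8281
Uniqueness u² = 1 − h² = 1 − 0.8281 = 0.1719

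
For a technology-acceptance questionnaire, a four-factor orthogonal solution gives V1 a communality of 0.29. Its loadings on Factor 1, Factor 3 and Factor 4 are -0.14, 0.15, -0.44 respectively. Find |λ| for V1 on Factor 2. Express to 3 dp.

Under orthogonal rotation h² = Σλ², so λ_Factor 2² = h² − (0.2357) = 0.29 − 0.2357 = 0.0543.
|λ| = √0.0543 = 0.2330.

0.233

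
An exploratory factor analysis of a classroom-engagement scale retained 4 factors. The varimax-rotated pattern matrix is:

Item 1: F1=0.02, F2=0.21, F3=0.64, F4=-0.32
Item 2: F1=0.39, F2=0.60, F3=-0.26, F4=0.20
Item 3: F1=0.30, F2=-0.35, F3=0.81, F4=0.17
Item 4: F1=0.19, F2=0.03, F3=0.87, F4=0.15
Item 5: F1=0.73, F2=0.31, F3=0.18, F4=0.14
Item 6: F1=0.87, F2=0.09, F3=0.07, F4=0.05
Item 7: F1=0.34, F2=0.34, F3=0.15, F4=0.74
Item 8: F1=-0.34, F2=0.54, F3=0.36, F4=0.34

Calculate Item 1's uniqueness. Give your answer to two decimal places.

0.44

h² = 0.02² + 0.21² + 0.64² + (-0.32)² = 0.0004 + 0.0441 + 0.4096 + 0.1024 = 0.5565
Uniqueness u² = 1 − h² = 1 − 0.5565 = 0.4435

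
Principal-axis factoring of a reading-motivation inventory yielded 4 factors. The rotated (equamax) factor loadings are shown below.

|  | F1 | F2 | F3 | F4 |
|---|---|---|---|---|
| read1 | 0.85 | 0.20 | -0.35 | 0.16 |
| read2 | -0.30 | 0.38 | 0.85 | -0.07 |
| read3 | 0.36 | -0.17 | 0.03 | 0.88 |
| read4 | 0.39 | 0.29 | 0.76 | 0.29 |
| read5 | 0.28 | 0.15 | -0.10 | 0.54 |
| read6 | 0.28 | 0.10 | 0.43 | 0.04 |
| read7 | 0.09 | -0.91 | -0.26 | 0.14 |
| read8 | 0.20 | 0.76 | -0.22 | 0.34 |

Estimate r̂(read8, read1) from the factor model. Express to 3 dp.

0.453

r̂ = Σ λ_i·λ_j across factors = (0.20)(0.85) + (0.76)(0.20) + (-0.22)(-0.35) + (0.34)(0.16)
  = +0.1700 +0.1520 +0.0770 +0.0544 = 0.4534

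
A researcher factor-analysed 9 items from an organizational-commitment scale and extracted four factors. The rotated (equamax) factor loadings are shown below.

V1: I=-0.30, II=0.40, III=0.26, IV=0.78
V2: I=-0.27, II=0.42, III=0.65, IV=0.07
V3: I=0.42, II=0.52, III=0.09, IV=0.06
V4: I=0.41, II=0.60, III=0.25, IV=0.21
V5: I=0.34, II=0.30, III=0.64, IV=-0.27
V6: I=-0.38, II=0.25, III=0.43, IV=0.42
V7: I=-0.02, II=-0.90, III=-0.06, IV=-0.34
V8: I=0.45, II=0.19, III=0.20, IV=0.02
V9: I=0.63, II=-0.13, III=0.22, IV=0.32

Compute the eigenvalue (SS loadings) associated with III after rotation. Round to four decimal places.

1.2472

SS loadings for III = 0.26² + 0.65² + 0.09² + 0.25² + 0.64² + 0.43² + (-0.06)² + 0.20² + 0.22² = 0.0676 + 0.4225 + 0.0081 + 0.0625 + 0.4096 + 0.1849 + 0.0036 + 0.0400 + 0.0484 = 1.2472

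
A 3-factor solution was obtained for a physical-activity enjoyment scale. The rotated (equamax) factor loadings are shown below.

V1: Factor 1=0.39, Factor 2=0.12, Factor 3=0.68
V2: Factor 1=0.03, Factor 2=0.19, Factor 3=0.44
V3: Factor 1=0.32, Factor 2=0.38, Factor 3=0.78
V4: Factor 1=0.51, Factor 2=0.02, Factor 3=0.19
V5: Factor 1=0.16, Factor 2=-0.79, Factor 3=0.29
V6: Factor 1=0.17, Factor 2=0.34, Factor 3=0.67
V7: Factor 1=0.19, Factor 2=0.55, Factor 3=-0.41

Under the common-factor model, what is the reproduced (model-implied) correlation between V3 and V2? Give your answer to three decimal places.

r̂ = Σ λ_i·λ_j across factors = (0.32)(0.03) + (0.38)(0.19) + (0.78)(0.44)
  = +0.0096 +0.0722 +0.3432 = 0.4250

0.425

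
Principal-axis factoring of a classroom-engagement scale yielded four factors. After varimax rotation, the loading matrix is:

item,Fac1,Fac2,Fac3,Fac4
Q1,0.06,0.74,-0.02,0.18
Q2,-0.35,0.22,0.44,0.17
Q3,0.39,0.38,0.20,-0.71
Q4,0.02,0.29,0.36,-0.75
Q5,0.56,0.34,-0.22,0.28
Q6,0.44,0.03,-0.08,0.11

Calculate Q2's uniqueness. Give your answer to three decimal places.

0.607

h² = (-0.35)² + 0.22² + 0.44² + 0.17² = 0.1225 + 0.0484 + 0.1936 + 0.0289 = 0.3934
Uniqueness u² = 1 − h² = 1 − 0.3934 = 0.6066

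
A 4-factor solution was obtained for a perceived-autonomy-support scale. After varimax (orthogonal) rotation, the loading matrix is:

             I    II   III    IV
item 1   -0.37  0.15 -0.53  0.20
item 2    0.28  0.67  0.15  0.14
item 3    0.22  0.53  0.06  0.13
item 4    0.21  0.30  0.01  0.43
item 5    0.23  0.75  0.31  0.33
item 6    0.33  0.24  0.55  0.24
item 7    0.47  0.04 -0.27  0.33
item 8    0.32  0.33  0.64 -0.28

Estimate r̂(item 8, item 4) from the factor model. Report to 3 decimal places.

r̂ = Σ λ_i·λ_j across factors = (0.32)(0.21) + (0.33)(0.30) + (0.64)(0.01) + (-0.28)(0.43)
  = +0.0672 +0.0990 +0.0064 -0.1204 = 0.0522

0.052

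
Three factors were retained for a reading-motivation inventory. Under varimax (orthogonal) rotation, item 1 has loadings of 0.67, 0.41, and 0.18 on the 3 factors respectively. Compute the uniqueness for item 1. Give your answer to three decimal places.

h² = 0.67² + 0.41² + 0.18² = 0.4489 + 0.1681 + 0.0324 = 0.6494
Uniqueness u² = 1 − h² = 1 − 0.6494 = 0.3506

0.351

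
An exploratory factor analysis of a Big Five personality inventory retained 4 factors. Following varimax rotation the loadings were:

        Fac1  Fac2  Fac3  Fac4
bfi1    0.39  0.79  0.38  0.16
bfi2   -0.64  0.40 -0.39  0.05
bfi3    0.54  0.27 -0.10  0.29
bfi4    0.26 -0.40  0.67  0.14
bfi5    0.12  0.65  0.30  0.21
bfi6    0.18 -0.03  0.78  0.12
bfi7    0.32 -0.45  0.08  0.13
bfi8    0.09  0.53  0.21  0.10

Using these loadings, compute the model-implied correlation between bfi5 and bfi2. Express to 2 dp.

r̂ = Σ λ_i·λ_j across factors = (0.12)(-0.64) + (0.65)(0.40) + (0.30)(-0.39) + (0.21)(0.05)
  = -0.0768 +0.2600 -0.1170 +0.0105 = 0.0767

0.08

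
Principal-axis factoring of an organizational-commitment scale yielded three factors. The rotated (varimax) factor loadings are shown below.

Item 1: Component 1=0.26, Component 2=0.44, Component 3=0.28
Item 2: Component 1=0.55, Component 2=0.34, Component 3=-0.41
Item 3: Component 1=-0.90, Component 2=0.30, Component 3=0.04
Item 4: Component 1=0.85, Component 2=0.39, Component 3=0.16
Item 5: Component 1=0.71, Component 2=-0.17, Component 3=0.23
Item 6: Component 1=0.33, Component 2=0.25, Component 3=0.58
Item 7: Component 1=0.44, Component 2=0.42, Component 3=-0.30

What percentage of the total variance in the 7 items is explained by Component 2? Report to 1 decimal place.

11.7%

SS loadings for Component 2 = 0.44² + 0.34² + 0.30² + 0.39² + (-0.17)² + 0.25² + 0.42² = 0.8191
With 7 standardized items, total variance = 7. Proportion = 0.8191/7 = 0.1170 → 11.70%.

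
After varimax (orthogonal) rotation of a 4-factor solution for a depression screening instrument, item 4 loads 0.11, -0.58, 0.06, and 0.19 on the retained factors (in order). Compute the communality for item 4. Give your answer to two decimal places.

0.39

h² = 0.11² + (-0.58)² + 0.06² + 0.19² = 0.0121 + 0.3364 + 0.0036 + 0.0361 = 0.3882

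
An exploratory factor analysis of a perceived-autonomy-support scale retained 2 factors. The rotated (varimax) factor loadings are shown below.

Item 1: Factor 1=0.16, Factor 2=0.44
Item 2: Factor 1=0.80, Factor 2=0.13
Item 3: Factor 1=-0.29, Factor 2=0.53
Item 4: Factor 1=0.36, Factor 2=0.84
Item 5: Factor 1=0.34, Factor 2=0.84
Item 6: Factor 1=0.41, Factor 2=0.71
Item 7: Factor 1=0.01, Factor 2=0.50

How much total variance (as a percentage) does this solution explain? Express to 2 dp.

SS loadings by factor: 1.1631, 2.6567; total = 3.8198.
Total variance with 7 standardized items is 7, so the solution explains 3.8198/7 = 0.5457 = 54.57%.

54.57%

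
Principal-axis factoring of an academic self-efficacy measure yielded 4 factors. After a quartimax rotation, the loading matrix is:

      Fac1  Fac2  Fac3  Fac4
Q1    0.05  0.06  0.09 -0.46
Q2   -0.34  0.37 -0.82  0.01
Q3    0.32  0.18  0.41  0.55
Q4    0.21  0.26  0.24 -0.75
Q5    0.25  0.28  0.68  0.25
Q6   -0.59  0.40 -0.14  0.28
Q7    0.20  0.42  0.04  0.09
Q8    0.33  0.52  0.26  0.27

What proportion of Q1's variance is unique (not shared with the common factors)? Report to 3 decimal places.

h² = 0.05² + 0.06² + 0.09² + (-0.46)² = 0.0025 + 0.0036 + 0.0081 + 0.2116 = 0.2258
Uniqueness u² = 1 − h² = 1 − 0.2258 = 0.7742

0.774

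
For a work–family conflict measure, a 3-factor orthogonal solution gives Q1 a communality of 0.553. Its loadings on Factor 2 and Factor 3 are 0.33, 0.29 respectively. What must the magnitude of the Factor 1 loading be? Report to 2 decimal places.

Under orthogonal rotation h² = Σλ², so λ_Factor 1² = h² − (0.1930) = 0.553 − 0.1930 = 0.3600.
|λ| = √0.3600 = 0.6000.

0.60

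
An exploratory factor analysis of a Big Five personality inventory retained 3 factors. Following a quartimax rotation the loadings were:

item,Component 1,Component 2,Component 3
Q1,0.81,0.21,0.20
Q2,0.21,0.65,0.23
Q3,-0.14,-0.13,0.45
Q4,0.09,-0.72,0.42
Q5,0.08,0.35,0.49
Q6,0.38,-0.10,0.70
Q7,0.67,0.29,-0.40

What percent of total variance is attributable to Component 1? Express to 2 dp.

SS loadings for Component 1 = 0.81² + 0.21² + (-0.14)² + 0.09² + 0.08² + 0.38² + 0.67² = 1.3276
With 7 standardized items, total variance = 7. Proportion = 1.3276/7 = 0.1897 → 18.97%.

18.97%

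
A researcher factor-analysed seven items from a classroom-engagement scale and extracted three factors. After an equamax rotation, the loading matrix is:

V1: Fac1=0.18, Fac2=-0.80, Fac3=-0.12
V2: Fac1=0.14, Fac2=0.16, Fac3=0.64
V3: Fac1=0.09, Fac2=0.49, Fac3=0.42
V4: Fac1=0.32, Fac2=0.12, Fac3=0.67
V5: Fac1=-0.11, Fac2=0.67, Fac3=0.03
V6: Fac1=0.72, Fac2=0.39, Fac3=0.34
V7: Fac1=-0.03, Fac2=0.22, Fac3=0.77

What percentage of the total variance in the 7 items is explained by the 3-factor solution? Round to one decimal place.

57.5%

Communalities: 0.6868, 0.4548, 0.4246, 0.5657, 0.4619, 0.7861, 0.6422; Σh² = 4.0221.
Total variance with 7 standardized items is 7, so the solution explains 4.0221/7 = 0.5746 = 57.46%.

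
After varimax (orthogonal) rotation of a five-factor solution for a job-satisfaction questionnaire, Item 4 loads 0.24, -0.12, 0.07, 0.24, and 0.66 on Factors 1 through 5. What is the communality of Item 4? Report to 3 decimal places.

0.570

h² = 0.24² + (-0.12)² + 0.07² + 0.24² + 0.66² = 0.0576 + 0.0144 + 0.0049 + 0.0576 + 0.4356 = 0.5701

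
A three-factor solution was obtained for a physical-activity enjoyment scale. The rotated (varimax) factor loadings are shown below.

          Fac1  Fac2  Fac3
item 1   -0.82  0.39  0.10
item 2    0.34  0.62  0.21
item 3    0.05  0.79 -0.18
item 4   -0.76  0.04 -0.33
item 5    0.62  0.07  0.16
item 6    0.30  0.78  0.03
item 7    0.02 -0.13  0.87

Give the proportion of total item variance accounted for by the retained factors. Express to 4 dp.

SS loadings by factor: 1.8429, 1.7924, 0.9788; total = 4.6141.
Total variance with 7 standardized items is 7, so the solution explains 4.6141/7 = 0.6592.

0.6592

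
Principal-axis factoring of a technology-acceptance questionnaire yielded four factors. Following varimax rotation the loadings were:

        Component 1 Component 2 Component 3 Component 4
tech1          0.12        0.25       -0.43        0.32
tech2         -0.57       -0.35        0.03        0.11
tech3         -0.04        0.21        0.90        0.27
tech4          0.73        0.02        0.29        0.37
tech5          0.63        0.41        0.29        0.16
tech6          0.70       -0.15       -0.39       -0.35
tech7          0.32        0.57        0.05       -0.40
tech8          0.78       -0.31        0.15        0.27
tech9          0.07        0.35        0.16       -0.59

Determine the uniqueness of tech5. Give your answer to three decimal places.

h² = 0.63² + 0.41² + 0.29² + 0.16² = 0.3969 + 0.1681 + 0.0841 + 0.0256 = 0.6747
Uniqueness u² = 1 − h² = 1 − 0.6747 = 0.3253

0.325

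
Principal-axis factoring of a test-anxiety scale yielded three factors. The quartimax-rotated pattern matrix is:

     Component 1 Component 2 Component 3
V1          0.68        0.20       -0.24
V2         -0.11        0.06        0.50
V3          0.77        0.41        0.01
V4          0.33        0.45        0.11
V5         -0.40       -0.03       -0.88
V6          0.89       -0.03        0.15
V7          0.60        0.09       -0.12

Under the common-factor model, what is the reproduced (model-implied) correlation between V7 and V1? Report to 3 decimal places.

r̂ = Σ λ_i·λ_j across factors = (0.60)(0.68) + (0.09)(0.20) + (-0.12)(-0.24)
  = +0.4080 +0.0180 +0.0288 = 0.4548

0.455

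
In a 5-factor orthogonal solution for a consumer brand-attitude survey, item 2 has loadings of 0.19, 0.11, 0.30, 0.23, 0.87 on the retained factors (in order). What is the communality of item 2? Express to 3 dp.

h² = 0.19² + 0.11² + 0.30² + 0.23² + 0.87² = 0.0361 + 0.0121 + 0.0900 + 0.0529 + 0.7569 = 0.9480

0.948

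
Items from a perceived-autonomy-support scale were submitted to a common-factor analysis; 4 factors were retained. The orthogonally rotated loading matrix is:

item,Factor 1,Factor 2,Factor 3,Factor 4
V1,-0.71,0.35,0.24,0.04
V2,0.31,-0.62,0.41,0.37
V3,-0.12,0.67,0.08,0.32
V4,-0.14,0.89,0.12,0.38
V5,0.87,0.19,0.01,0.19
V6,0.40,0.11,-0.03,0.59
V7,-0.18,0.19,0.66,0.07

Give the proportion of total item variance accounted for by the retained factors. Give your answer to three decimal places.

0.696

Communalities: 0.6858, 0.7855, 0.5721, 0.9705, 0.8292, 0.5211, 0.5090; Σh² = 4.8732.
Total variance with 7 standardized items is 7, so the solution explains 4.8732/7 = 0.6962.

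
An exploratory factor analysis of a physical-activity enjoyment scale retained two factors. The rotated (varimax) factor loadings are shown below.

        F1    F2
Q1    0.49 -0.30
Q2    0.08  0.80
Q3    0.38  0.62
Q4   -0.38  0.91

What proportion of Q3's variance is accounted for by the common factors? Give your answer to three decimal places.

h² = 0.38² + 0.62² = 0.1444 + 0.3844 = 0.5288

0.529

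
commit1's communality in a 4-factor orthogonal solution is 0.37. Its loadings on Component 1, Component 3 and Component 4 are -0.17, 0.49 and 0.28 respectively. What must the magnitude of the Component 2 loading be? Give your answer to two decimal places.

Under orthogonal rotation h² = Σλ², so λ_Component 2² = h² − (0.3474) = 0.37 − 0.3474 = 0.0226.
|λ| = √0.0226 = 0.1503.

0.15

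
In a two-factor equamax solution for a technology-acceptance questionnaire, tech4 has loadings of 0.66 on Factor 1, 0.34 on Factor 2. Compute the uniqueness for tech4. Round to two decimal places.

h² = 0.66² + 0.34² = 0.4356 + 0.1156 = 0.5512
Uniqueness u² = 1 − h² = 1 − 0.5512 = 0.4488

0.45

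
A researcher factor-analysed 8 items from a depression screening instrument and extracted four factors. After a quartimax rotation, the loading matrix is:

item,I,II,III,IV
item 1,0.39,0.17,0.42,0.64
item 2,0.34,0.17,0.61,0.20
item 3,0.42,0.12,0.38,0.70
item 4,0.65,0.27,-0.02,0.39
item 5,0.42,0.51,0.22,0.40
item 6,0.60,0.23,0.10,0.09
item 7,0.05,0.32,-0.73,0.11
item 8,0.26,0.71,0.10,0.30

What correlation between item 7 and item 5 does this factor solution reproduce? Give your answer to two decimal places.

r̂ = Σ λ_i·λ_j across factors = (0.05)(0.42) + (0.32)(0.51) + (-0.73)(0.22) + (0.11)(0.40)
  = +0.0210 +0.1632 -0.1606 +0.0440 = 0.0676

0.07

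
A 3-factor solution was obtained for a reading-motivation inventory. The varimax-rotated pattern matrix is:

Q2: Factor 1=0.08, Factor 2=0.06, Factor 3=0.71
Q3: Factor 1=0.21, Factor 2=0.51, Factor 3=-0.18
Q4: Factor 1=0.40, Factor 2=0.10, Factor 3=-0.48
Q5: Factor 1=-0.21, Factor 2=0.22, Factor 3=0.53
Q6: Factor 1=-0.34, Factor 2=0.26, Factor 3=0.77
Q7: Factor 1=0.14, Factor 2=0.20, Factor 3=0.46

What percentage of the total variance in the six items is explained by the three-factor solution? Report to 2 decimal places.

44.53%

SS loadings by factor: 0.3898, 0.4297, 1.8523; total = 2.6718.
Total variance with 6 standardized items is 6, so the solution explains 2.6718/6 = 0.4453 = 44.53%.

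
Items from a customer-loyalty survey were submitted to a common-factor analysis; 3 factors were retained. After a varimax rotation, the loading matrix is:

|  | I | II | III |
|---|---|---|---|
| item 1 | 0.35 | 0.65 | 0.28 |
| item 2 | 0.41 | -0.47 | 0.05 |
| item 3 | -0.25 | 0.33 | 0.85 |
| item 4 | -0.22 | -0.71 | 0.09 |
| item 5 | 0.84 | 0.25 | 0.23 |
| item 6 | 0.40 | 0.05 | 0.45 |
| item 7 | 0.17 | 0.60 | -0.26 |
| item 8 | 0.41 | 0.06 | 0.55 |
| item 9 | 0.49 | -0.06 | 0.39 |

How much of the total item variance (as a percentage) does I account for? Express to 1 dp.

18.9%

SS loadings for I = 0.35² + 0.41² + (-0.25)² + (-0.22)² + 0.84² + 0.40² + 0.17² + 0.41² + 0.49² = 1.7042
With 9 standardized items, total variance = 9. Proportion = 1.7042/9 = 0.1894 → 18.94%.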